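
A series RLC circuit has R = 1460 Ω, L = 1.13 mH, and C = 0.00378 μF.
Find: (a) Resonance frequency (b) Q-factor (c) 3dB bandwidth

Step 1 — Resonance: ω₀ = 1/√(LC) = 1/√(0.00113·3.78e-09) = 4.839e+05 rad/s.
Step 2 — f₀ = ω₀/(2π) = 7.701e+04 Hz.
Step 3 — Series Q: Q = ω₀L/R = 4.839e+05·0.00113/1460 = 0.3745.
Step 4 — Bandwidth: Δω = ω₀/Q = 1.292e+06 rad/s; BW = Δω/(2π) = 2.056e+05 Hz.

(a) f₀ = 7.701e+04 Hz  (b) Q = 0.3745  (c) BW = 2.056e+05 Hz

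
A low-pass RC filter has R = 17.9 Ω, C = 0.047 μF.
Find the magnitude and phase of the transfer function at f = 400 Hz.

Step 1 — Angular frequency: ω = 2π·400 = 2513 rad/s.
Step 2 — Transfer function: H(jω) = 1/(1 + jωRC).
Step 3 — Denominator: 1 + jωRC = 1 + j·2513·17.9·4.7e-08 = 1 + j0.002114.
Step 4 — H = 1 - j0.002114.
Step 5 — Magnitude: |H| = 1 (-0.0 dB); phase: φ = -0.1°.

|H| = 1 (-0.0 dB), φ = -0.1°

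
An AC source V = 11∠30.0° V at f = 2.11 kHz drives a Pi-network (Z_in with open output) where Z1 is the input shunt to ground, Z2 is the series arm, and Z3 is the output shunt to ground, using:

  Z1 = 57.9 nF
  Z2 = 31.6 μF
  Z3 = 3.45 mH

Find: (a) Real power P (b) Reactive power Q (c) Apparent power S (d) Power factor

Step 1 — Angular frequency: ω = 2π·f = 2π·2110 = 1.326e+04 rad/s.
Step 2 — Component impedances:
  Z1: Z = 1/(jωC) = -j/(ω·C) = 0 - j1303 Ω
  Z2: Z = 1/(jωC) = -j/(ω·C) = 0 - j2.387 Ω
  Z3: Z = jωL = j·1.326e+04·0.00345 = 0 + j45.74 Ω
Step 3 — With open output, the series arm Z2 and the output shunt Z3 appear in series to ground: Z2 + Z3 = 0 + j43.35 Ω.
Step 4 — Parallel with input shunt Z1: Z_in = Z1 || (Z2 + Z3) = 0 + j44.84 Ω = 44.84∠90.0° Ω.
Step 5 — Source phasor: V = 11∠30.0° V = 9.526 + j5.5 V.
Step 6 — Current: I = V / Z = 0.1226 - j0.2124 A = 0.2453∠-60.0° A.
Step 7 — Complex power: S = V·I* = 0 + j2.698 VA.
Step 8 — Real power: P = Re(S) = 0 W.
Step 9 — Reactive power: Q = Im(S) = 2.698 VAR.
Step 10 — Apparent power: |S| = 2.698 VA.
Step 11 — Power factor: PF = P/|S| = 0 (lagging).

(a) P = 0 W  (b) Q = 2.698 VAR  (c) S = 2.698 VA  (d) PF = 0 (lagging)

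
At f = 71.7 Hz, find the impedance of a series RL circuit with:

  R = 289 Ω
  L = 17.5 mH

Step 1 — Angular frequency: ω = 2π·f = 2π·71.7 = 450.5 rad/s.
Step 2 — Component impedances:
  R: Z = R = 289 Ω
  L: Z = jωL = j·450.5·0.0175 = 0 + j7.884 Ω
Step 3 — Series combination: Z_total = R + L = 289 + j7.884 Ω = 289.1∠1.6° Ω.

Z = 289 + j7.884 Ω = 289.1∠1.6° Ω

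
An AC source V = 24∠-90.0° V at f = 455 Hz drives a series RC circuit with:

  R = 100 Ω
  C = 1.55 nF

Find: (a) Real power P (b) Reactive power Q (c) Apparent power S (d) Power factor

Step 1 — Angular frequency: ω = 2π·f = 2π·455 = 2859 rad/s.
Step 2 — Component impedances:
  R: Z = R = 100 Ω
  C: Z = 1/(jωC) = -j/(ω·C) = 0 - j2.257e+05 Ω
Step 3 — Series combination: Z_total = R + C = 100 - j2.257e+05 Ω = 2.257e+05∠-90.0° Ω.
Step 4 — Source phasor: V = 24∠-90.0° V = 0 - j24 V.
Step 5 — Current: I = V / Z = 0.0001063 - j4.713e-08 A = 0.0001063∠-0.0° A.
Step 6 — Complex power: S = V·I* = 1.131e-06 - j0.002552 VA.
Step 7 — Real power: P = Re(S) = 1.131e-06 W.
Step 8 — Reactive power: Q = Im(S) = -0.002552 VAR.
Step 9 — Apparent power: |S| = 0.002552 VA.
Step 10 — Power factor: PF = P/|S| = 0.0004431 (leading).

(a) P = 1.131e-06 W  (b) Q = -0.002552 VAR  (c) S = 0.002552 VA  (d) PF = 0.0004431 (leading)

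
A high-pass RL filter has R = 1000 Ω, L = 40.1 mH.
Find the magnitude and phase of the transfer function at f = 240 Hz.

Step 1 — Angular frequency: ω = 2π·240 = 1508 rad/s.
Step 2 — Transfer function: H(jω) = jωL/(R + jωL).
Step 3 — Numerator jωL = j·60.47; denominator R + jωL = 1000 + j60.47.
Step 4 — H = 0.003643 + j0.06025.
Step 5 — Magnitude: |H| = 0.06036 (-24.4 dB); phase: φ = 86.5°.

|H| = 0.06036 (-24.4 dB), φ = 86.5°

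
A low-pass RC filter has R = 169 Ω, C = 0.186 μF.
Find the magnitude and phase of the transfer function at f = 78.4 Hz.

Step 1 — Angular frequency: ω = 2π·78.4 = 492.6 rad/s.
Step 2 — Transfer function: H(jω) = 1/(1 + jωRC).
Step 3 — Denominator: 1 + jωRC = 1 + j·492.6·169·1.86e-07 = 1 + j0.01548.
Step 4 — H = 0.9998 - j0.01548.
Step 5 — Magnitude: |H| = 0.9999 (-0.0 dB); phase: φ = -0.9°.

|H| = 0.9999 (-0.0 dB), φ = -0.9°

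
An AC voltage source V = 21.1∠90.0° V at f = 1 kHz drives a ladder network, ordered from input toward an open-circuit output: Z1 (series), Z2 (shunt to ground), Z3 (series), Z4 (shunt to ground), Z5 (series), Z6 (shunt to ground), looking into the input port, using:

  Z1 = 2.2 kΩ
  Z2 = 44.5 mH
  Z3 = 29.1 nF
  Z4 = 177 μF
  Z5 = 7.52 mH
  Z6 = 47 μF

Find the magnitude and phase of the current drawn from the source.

Step 1 — Angular frequency: ω = 2π·f = 2π·1000 = 6283 rad/s.
Step 2 — Component impedances:
  Z1: Z = R = 2200 Ω
  Z2: Z = jωL = j·6283·0.0445 = 0 + j279.6 Ω
  Z3: Z = 1/(jωC) = -j/(ω·C) = 0 - j5469 Ω
  Z4: Z = 1/(jωC) = -j/(ω·C) = 0 - j0.8992 Ω
  Z5: Z = jωL = j·6283·0.00752 = 0 + j47.25 Ω
  Z6: Z = 1/(jωC) = -j/(ω·C) = 0 - j3.386 Ω
Step 3 — Ladder network (open output): work backward from the far end, alternating series and parallel combinations. Z_in = 2200 + j294.7 Ω = 2220∠7.6° Ω.
Step 4 — Source phasor: V = 21.1∠90.0° V = 0 + j21.1 V.
Step 5 — Ohm's law: I = V / Z_total = (0 + j21.1) / (2200 + j294.7) = 0.001262 + j0.009422 A.
Step 6 — Convert to polar: |I| = 0.009506 A, ∠I = 82.4°.

I = 0.009506∠82.4° A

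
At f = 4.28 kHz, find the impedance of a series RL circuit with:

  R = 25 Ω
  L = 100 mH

Step 1 — Angular frequency: ω = 2π·f = 2π·4280 = 2.689e+04 rad/s.
Step 2 — Component impedances:
  R: Z = R = 25 Ω
  L: Z = jωL = j·2.689e+04·0.1 = 0 + j2689 Ω
Step 3 — Series combination: Z_total = R + L = 25 + j2689 Ω = 2689∠89.5° Ω.

Z = 25 + j2689 Ω = 2689∠89.5° Ω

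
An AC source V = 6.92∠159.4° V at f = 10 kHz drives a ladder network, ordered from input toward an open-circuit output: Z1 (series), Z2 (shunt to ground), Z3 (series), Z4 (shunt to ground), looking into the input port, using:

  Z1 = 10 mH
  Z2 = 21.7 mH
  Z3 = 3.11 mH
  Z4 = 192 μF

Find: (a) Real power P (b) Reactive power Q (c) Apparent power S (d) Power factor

Step 1 — Angular frequency: ω = 2π·f = 2π·1e+04 = 6.283e+04 rad/s.
Step 2 — Component impedances:
  Z1: Z = jωL = j·6.283e+04·0.01 = 0 + j628.3 Ω
  Z2: Z = jωL = j·6.283e+04·0.0217 = 0 + j1363 Ω
  Z3: Z = jωL = j·6.283e+04·0.00311 = 0 + j195.4 Ω
  Z4: Z = 1/(jωC) = -j/(ω·C) = 0 - j0.08289 Ω
Step 3 — Ladder network (open output): work backward from the far end, alternating series and parallel combinations. Z_in = 0 + j799.2 Ω = 799.2∠90.0° Ω.
Step 4 — Source phasor: V = 6.92∠159.4° V = -6.478 + j2.435 V.
Step 5 — Current: I = V / Z = 0.003047 + j0.008105 A = 0.008659∠69.4° A.
Step 6 — Complex power: S = V·I* = 0 + j0.05992 VA.
Step 7 — Real power: P = Re(S) = 0 W.
Step 8 — Reactive power: Q = Im(S) = 0.05992 VAR.
Step 9 — Apparent power: |S| = 0.05992 VA.
Step 10 — Power factor: PF = P/|S| = 0 (lagging).

(a) P = 0 W  (b) Q = 0.05992 VAR  (c) S = 0.05992 VA  (d) PF = 0 (lagging)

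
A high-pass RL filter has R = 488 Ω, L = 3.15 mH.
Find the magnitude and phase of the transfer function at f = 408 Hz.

Step 1 — Angular frequency: ω = 2π·408 = 2564 rad/s.
Step 2 — Transfer function: H(jω) = jωL/(R + jωL).
Step 3 — Numerator jωL = j·8.075; denominator R + jωL = 488 + j8.075.
Step 4 — H = 0.0002737 + j0.01654.
Step 5 — Magnitude: |H| = 0.01655 (-35.6 dB); phase: φ = 89.1°.

|H| = 0.01655 (-35.6 dB), φ = 89.1°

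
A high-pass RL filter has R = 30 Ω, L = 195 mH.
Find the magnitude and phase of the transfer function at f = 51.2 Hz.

Step 1 — Angular frequency: ω = 2π·51.2 = 321.7 rad/s.
Step 2 — Transfer function: H(jω) = jωL/(R + jωL).
Step 3 — Numerator jωL = j·62.73; denominator R + jωL = 30 + j62.73.
Step 4 — H = 0.8139 + j0.3892.
Step 5 — Magnitude: |H| = 0.9021 (-0.9 dB); phase: φ = 25.6°.

|H| = 0.9021 (-0.9 dB), φ = 25.6°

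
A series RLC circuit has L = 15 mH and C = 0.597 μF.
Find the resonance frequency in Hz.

Step 1 — Resonance condition Im(Z)=0 gives ω₀ = 1/√(LC).
Step 2 — ω₀ = 1/√(0.015·5.97e-07) = 1.057e+04 rad/s.
Step 3 — f₀ = ω₀/(2π) = 1682 Hz.

f₀ = 1682 Hz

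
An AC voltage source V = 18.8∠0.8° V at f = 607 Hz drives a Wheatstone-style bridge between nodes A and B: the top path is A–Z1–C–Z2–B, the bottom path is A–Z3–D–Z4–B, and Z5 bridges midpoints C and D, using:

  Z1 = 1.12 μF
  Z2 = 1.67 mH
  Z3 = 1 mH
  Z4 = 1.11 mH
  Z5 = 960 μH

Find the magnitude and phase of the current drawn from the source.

Step 1 — Angular frequency: ω = 2π·f = 2π·607 = 3814 rad/s.
Step 2 — Component impedances:
  Z1: Z = 1/(jωC) = -j/(ω·C) = 0 - j234.1 Ω
  Z2: Z = jωL = j·3814·0.00167 = 0 + j6.369 Ω
  Z3: Z = jωL = j·3814·0.001 = 0 + j3.814 Ω
  Z4: Z = jωL = j·3814·0.00111 = 0 + j4.233 Ω
  Z5: Z = jωL = j·3814·0.00096 = 0 + j3.661 Ω
Step 3 — Bridge requires nodal analysis (the Z5 bridge couples midpoints C and D, so the two paths cannot be reduced to a simple series/parallel combination). Setting node B to ground and injecting 1 A at node A, the 3-node admittance system at A, C, D solves to V_A = Z_AB = 0 + j6.896 Ω = 6.896∠90.0° Ω.
Step 4 — Source phasor: V = 18.8∠0.8° V = 18.8 + j0.2625 V.
Step 5 — Ohm's law: I = V / Z_total = (18.8 + j0.2625) / (0 + j6.896) = 0.03806 - j2.726 A.
Step 6 — Convert to polar: |I| = 2.726 A, ∠I = -89.2°.

I = 2.726∠-89.2° A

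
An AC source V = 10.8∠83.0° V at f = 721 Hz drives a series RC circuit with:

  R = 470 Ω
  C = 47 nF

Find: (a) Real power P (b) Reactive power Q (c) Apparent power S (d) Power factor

Step 1 — Angular frequency: ω = 2π·f = 2π·721 = 4530 rad/s.
Step 2 — Component impedances:
  R: Z = R = 470 Ω
  C: Z = 1/(jωC) = -j/(ω·C) = 0 - j4697 Ω
Step 3 — Series combination: Z_total = R + C = 470 - j4697 Ω = 4720∠-84.3° Ω.
Step 4 — Source phasor: V = 10.8∠83.0° V = 1.316 + j10.72 V.
Step 5 — Current: I = V / Z = -0.002232 + j0.0005036 A = 0.002288∠167.3° A.
Step 6 — Complex power: S = V·I* = 0.002461 - j0.02459 VA.
Step 7 — Real power: P = Re(S) = 0.002461 W.
Step 8 — Reactive power: Q = Im(S) = -0.02459 VAR.
Step 9 — Apparent power: |S| = 0.02471 VA.
Step 10 — Power factor: PF = P/|S| = 0.09957 (leading).

(a) P = 0.002461 W  (b) Q = -0.02459 VAR  (c) S = 0.02471 VA  (d) PF = 0.09957 (leading)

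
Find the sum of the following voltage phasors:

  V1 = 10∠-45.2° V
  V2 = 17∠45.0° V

Step 1 — Convert each phasor to rectangular form:
  V1 = 10·(cos(-45.2°) + j·sin(-45.2°)) = 7.046 - j7.096 V
  V2 = 17·(cos(45.0°) + j·sin(45.0°)) = 12.02 + j12.02 V
Step 2 — Sum components: V_total = 19.07 + j4.925 V.
Step 3 — Convert to polar: |V_total| = 19.69 V, ∠V_total = 14.5°.

V_total = 19.69∠14.5° V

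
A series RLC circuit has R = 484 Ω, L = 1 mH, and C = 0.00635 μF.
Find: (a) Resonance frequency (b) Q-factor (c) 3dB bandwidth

Step 1 — Resonance condition Im(Z)=0 gives ω₀ = 1/√(LC).
Step 2 — ω₀ = 1/√(0.001·6.35e-09) = 3.968e+05 rad/s.
Step 3 — f₀ = ω₀/(2π) = 6.316e+04 Hz.
Step 4 — Series Q: Q = ω₀L/R = 3.968e+05·0.001/484 = 0.8199.
Step 5 — 3dB bandwidth: Δω = ω₀/Q = 4.84e+05 rad/s; BW = Δω/(2π) = 7.703e+04 Hz.

(a) f₀ = 6.316e+04 Hz  (b) Q = 0.8199  (c) BW = 7.703e+04 Hz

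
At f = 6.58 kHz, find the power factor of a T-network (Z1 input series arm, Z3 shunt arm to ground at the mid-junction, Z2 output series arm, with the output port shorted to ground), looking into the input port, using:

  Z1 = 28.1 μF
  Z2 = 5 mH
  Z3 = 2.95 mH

Step 1 — Angular frequency: ω = 2π·f = 2π·6580 = 4.134e+04 rad/s.
Step 2 — Component impedances:
  Z1: Z = 1/(jωC) = -j/(ω·C) = 0 - j0.8608 Ω
  Z2: Z = jωL = j·4.134e+04·0.005 = 0 + j206.7 Ω
  Z3: Z = jωL = j·4.134e+04·0.00295 = 0 + j122 Ω
Step 3 — With the output port shorted to ground, the output series arm Z2 runs from the junction to ground; the shunt arm Z3 also runs from the junction to ground. They appear in parallel: Z3 || Z2 = 0 + j76.71 Ω.
Step 4 — Series with input arm Z1: Z_in = Z1 + (Z3 || Z2) = 0 + j75.85 Ω = 75.85∠90.0° Ω.
Step 5 — Power factor: PF = cos(φ) = Re(Z)/|Z| = 0/75.85 = 0.
Step 6 — Type: Im(Z) = 75.85 ⇒ lagging (phase φ = 90.0°).

PF = 0 (lagging, φ = 90.0°)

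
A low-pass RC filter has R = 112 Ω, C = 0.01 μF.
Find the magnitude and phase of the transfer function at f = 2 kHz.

Step 1 — Angular frequency: ω = 2π·2000 = 1.257e+04 rad/s.
Step 2 — Transfer function: H(jω) = 1/(1 + jωRC).
Step 3 — Denominator: 1 + jωRC = 1 + j·1.257e+04·112·1e-08 = 1 + j0.01407.
Step 4 — H = 0.9998 - j0.01407.
Step 5 — Magnitude: |H| = 0.9999 (-0.0 dB); phase: φ = -0.8°.

|H| = 0.9999 (-0.0 dB), φ = -0.8°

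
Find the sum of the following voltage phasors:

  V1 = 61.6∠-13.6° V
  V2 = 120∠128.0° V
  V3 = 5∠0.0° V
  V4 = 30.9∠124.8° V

Step 1 — Convert each phasor to rectangular form:
  V1 = 61.6·(cos(-13.6°) + j·sin(-13.6°)) = 59.87 - j14.48 V
  V2 = 120·(cos(128.0°) + j·sin(128.0°)) = -73.88 + j94.56 V
  V3 = 5·(cos(0.0°) + j·sin(0.0°)) = 5 V
  V4 = 30.9·(cos(124.8°) + j·sin(124.8°)) = -17.64 + j25.37 V
Step 2 — Sum components: V_total = -26.64 + j105.5 V.
Step 3 — Convert to polar: |V_total| = 108.8 V, ∠V_total = 104.2°.

V_total = 108.8∠104.2° V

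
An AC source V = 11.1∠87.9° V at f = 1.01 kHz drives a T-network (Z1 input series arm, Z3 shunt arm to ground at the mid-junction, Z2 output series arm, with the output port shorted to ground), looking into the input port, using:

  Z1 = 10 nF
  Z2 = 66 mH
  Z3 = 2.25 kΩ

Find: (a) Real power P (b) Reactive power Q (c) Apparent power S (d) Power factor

Step 1 — Angular frequency: ω = 2π·f = 2π·1010 = 6346 rad/s.
Step 2 — Component impedances:
  Z1: Z = 1/(jωC) = -j/(ω·C) = 0 - j1.576e+04 Ω
  Z2: Z = jωL = j·6346·0.066 = 0 + j418.8 Ω
  Z3: Z = R = 2250 Ω
Step 3 — With the output port shorted to ground, the output series arm Z2 runs from the junction to ground; the shunt arm Z3 also runs from the junction to ground. They appear in parallel: Z3 || Z2 = 75.36 + j404.8 Ω.
Step 4 — Series with input arm Z1: Z_in = Z1 + (Z3 || Z2) = 75.36 - j1.535e+04 Ω = 1.535e+04∠-89.7° Ω.
Step 5 — Source phasor: V = 11.1∠87.9° V = 0.4067 + j11.09 V.
Step 6 — Current: I = V / Z = -0.0007223 + j3.004e-05 A = 0.000723∠177.6° A.
Step 7 — Complex power: S = V·I* = 3.939e-05 - j0.008025 VA.
Step 8 — Real power: P = Re(S) = 3.939e-05 W.
Step 9 — Reactive power: Q = Im(S) = -0.008025 VAR.
Step 10 — Apparent power: |S| = 0.008025 VA.
Step 11 — Power factor: PF = P/|S| = 0.004908 (leading).

(a) P = 3.939e-05 W  (b) Q = -0.008025 VAR  (c) S = 0.008025 VA  (d) PF = 0.004908 (leading)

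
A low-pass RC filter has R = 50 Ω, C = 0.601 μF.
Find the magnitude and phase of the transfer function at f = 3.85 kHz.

Step 1 — Angular frequency: ω = 2π·3850 = 2.419e+04 rad/s.
Step 2 — Transfer function: H(jω) = 1/(1 + jωRC).
Step 3 — Denominator: 1 + jωRC = 1 + j·2.419e+04·50·6.01e-07 = 1 + j0.7269.
Step 4 — H = 0.6543 - j0.4756.
Step 5 — Magnitude: |H| = 0.8089 (-1.8 dB); phase: φ = -36.0°.

|H| = 0.8089 (-1.8 dB), φ = -36.0°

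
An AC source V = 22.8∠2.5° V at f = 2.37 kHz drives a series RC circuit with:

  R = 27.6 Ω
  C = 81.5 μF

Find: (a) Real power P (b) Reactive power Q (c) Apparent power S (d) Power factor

Step 1 — Angular frequency: ω = 2π·f = 2π·2370 = 1.489e+04 rad/s.
Step 2 — Component impedances:
  R: Z = R = 27.6 Ω
  C: Z = 1/(jωC) = -j/(ω·C) = 0 - j0.824 Ω
Step 3 — Series combination: Z_total = R + C = 27.6 - j0.824 Ω = 27.61∠-1.7° Ω.
Step 4 — Source phasor: V = 22.8∠2.5° V = 22.78 + j0.9945 V.
Step 5 — Current: I = V / Z = 0.8235 + j0.06062 A = 0.8257∠4.2° A.
Step 6 — Complex power: S = V·I* = 18.82 - j0.5618 VA.
Step 7 — Real power: P = Re(S) = 18.82 W.
Step 8 — Reactive power: Q = Im(S) = -0.5618 VAR.
Step 9 — Apparent power: |S| = 18.83 VA.
Step 10 — Power factor: PF = P/|S| = 0.9996 (leading).

(a) P = 18.82 W  (b) Q = -0.5618 VAR  (c) S = 18.83 VA  (d) PF = 0.9996 (leading)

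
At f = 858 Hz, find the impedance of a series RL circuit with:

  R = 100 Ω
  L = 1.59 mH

Step 1 — Angular frequency: ω = 2π·f = 2π·858 = 5391 rad/s.
Step 2 — Component impedances:
  R: Z = R = 100 Ω
  L: Z = jωL = j·5391·0.00159 = 0 + j8.572 Ω
Step 3 — Series combination: Z_total = R + L = 100 + j8.572 Ω = 100.4∠4.9° Ω.

Z = 100 + j8.572 Ω = 100.4∠4.9° Ω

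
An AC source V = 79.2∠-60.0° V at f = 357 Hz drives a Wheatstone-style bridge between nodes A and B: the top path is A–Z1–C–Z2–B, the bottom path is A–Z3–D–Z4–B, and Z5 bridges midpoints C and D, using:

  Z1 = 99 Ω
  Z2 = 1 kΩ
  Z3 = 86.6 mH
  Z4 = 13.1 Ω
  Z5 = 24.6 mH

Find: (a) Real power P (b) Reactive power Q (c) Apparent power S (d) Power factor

Step 1 — Angular frequency: ω = 2π·f = 2π·357 = 2243 rad/s.
Step 2 — Component impedances:
  Z1: Z = R = 99 Ω
  Z2: Z = R = 1000 Ω
  Z3: Z = jωL = j·2243·0.0866 = 0 + j194.3 Ω
  Z4: Z = R = 13.1 Ω
  Z5: Z = jωL = j·2243·0.0246 = 0 + j55.18 Ω
Step 3 — Bridge requires nodal analysis (the Z5 bridge couples midpoints C and D, so the two paths cannot be reduced to a simple series/parallel combination). Setting node B to ground and injecting 1 A at node A, the 3-node admittance system at A, C, D solves to V_A = Z_AB = 66.33 + j63.62 Ω = 91.91∠43.8° Ω.
Step 4 — Source phasor: V = 79.2∠-60.0° V = 39.6 - j68.59 V.
Step 5 — Current: I = V / Z = -0.2057 - j0.8368 A = 0.8617∠-103.8° A.
Step 6 — Complex power: S = V·I* = 49.25 + j47.25 VA.
Step 7 — Real power: P = Re(S) = 49.25 W.
Step 8 — Reactive power: Q = Im(S) = 47.25 VAR.
Step 9 — Apparent power: |S| = 68.25 VA.
Step 10 — Power factor: PF = P/|S| = 0.7217 (lagging).

(a) P = 49.25 W  (b) Q = 47.25 VAR  (c) S = 68.25 VA  (d) PF = 0.7217 (lagging)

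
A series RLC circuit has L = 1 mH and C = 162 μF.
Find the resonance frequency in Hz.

Step 1 — Resonance condition Im(Z)=0 gives ω₀ = 1/√(LC).
Step 2 — ω₀ = 1/√(0.001·0.000162) = 2485 rad/s.
Step 3 — f₀ = ω₀/(2π) = 395.4 Hz.

f₀ = 395.4 Hz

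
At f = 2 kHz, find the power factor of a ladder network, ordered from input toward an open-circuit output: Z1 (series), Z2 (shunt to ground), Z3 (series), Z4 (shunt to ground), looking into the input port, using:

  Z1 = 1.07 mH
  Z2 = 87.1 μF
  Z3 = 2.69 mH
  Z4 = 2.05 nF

Step 1 — Angular frequency: ω = 2π·f = 2π·2000 = 1.257e+04 rad/s.
Step 2 — Component impedances:
  Z1: Z = jωL = j·1.257e+04·0.00107 = 0 + j13.45 Ω
  Z2: Z = 1/(jωC) = -j/(ω·C) = 0 - j0.9136 Ω
  Z3: Z = jωL = j·1.257e+04·0.00269 = 0 + j33.8 Ω
  Z4: Z = 1/(jωC) = -j/(ω·C) = 0 - j3.882e+04 Ω
Step 3 — Ladder network (open output): work backward from the far end, alternating series and parallel combinations. Z_in = 0 + j12.53 Ω = 12.53∠90.0° Ω.
Step 4 — Power factor: PF = cos(φ) = Re(Z)/|Z| = 0/12.53 = 0.
Step 5 — Type: Im(Z) = 12.53 ⇒ lagging (phase φ = 90.0°).

PF = 0 (lagging, φ = 90.0°)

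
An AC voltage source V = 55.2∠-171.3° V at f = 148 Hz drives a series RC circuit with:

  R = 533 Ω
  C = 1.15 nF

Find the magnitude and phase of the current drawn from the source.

Step 1 — Angular frequency: ω = 2π·f = 2π·148 = 929.9 rad/s.
Step 2 — Component impedances:
  R: Z = R = 533 Ω
  C: Z = 1/(jωC) = -j/(ω·C) = 0 - j9.351e+05 Ω
Step 3 — Series combination: Z_total = R + C = 533 - j9.351e+05 Ω = 9.351e+05∠-90.0° Ω.
Step 4 — Source phasor: V = 55.2∠-171.3° V = -54.56 - j8.35 V.
Step 5 — Ohm's law: I = V / Z_total = (-54.56 - j8.35) / (533 - j9.351e+05) = 8.896e-06 - j5.836e-05 A.
Step 6 — Convert to polar: |I| = 5.903e-05 A, ∠I = -81.3°.

I = 5.903e-05∠-81.3° A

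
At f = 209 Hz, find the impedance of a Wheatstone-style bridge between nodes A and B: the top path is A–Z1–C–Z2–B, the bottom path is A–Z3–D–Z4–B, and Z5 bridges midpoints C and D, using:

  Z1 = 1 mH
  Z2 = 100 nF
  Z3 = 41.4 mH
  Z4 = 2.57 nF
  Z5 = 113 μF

Step 1 — Angular frequency: ω = 2π·f = 2π·209 = 1313 rad/s.
Step 2 — Component impedances:
  Z1: Z = jωL = j·1313·0.001 = 0 + j1.313 Ω
  Z2: Z = 1/(jωC) = -j/(ω·C) = 0 - j7615 Ω
  Z3: Z = jωL = j·1313·0.0414 = 0 + j54.37 Ω
  Z4: Z = 1/(jωC) = -j/(ω·C) = 0 - j2.963e+05 Ω
  Z5: Z = 1/(jωC) = -j/(ω·C) = 0 - j6.739 Ω
Step 3 — Bridge requires nodal analysis (the Z5 bridge couples midpoints C and D, so the two paths cannot be reduced to a simple series/parallel combination). Setting node B to ground and injecting 1 A at node A, the 3-node admittance system at A, C, D solves to V_A = Z_AB = 0 - j7423 Ω = 7423∠-90.0° Ω.

Z = 0 - j7423 Ω = 7423∠-90.0° Ω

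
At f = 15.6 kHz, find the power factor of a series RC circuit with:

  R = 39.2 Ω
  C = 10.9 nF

Step 1 — Angular frequency: ω = 2π·f = 2π·1.56e+04 = 9.802e+04 rad/s.
Step 2 — Component impedances:
  R: Z = R = 39.2 Ω
  C: Z = 1/(jωC) = -j/(ω·C) = 0 - j936 Ω
Step 3 — Series combination: Z_total = R + C = 39.2 - j936 Ω = 936.8∠-87.6° Ω.
Step 4 — Power factor: PF = cos(φ) = Re(Z)/|Z| = 39.2/936.8 = 0.04184.
Step 5 — Type: Im(Z) = -936 ⇒ leading (phase φ = -87.6°).

PF = 0.04184 (leading, φ = -87.6°)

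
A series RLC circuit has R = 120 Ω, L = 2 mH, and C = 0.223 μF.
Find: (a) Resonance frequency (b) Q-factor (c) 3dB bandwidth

Step 1 — Resonance: ω₀ = 1/√(LC) = 1/√(0.002·2.23e-07) = 4.735e+04 rad/s.
Step 2 — f₀ = ω₀/(2π) = 7536 Hz.
Step 3 — Series Q: Q = ω₀L/R = 4.735e+04·0.002/120 = 0.7892.
Step 4 — Bandwidth: Δω = ω₀/Q = 6e+04 rad/s; BW = Δω/(2π) = 9549 Hz.

(a) f₀ = 7536 Hz  (b) Q = 0.7892  (c) BW = 9549 Hz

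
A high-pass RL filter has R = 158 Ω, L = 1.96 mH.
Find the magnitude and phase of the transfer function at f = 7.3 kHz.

Step 1 — Angular frequency: ω = 2π·7300 = 4.587e+04 rad/s.
Step 2 — Transfer function: H(jω) = jωL/(R + jωL).
Step 3 — Numerator jωL = j·89.9; denominator R + jωL = 158 + j89.9.
Step 4 — H = 0.2446 + j0.4298.
Step 5 — Magnitude: |H| = 0.4945 (-6.1 dB); phase: φ = 60.4°.

|H| = 0.4945 (-6.1 dB), φ = 60.4°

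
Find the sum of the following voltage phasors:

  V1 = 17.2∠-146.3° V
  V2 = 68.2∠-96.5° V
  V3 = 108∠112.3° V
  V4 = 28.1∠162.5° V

Step 1 — Convert each phasor to rectangular form:
  V1 = 17.2·(cos(-146.3°) + j·sin(-146.3°)) = -14.31 - j9.543 V
  V2 = 68.2·(cos(-96.5°) + j·sin(-96.5°)) = -7.72 - j67.76 V
  V3 = 108·(cos(112.3°) + j·sin(112.3°)) = -40.98 + j99.92 V
  V4 = 28.1·(cos(162.5°) + j·sin(162.5°)) = -26.8 + j8.45 V
Step 2 — Sum components: V_total = -89.81 + j31.07 V.
Step 3 — Convert to polar: |V_total| = 95.03 V, ∠V_total = 160.9°.

V_total = 95.03∠160.9° V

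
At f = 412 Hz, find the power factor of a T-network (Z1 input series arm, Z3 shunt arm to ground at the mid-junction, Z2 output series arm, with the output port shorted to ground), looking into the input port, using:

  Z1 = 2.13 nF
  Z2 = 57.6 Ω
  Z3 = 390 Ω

Step 1 — Angular frequency: ω = 2π·f = 2π·412 = 2589 rad/s.
Step 2 — Component impedances:
  Z1: Z = 1/(jωC) = -j/(ω·C) = 0 - j1.814e+05 Ω
  Z2: Z = R = 57.6 Ω
  Z3: Z = R = 390 Ω
Step 3 — With the output port shorted to ground, the output series arm Z2 runs from the junction to ground; the shunt arm Z3 also runs from the junction to ground. They appear in parallel: Z3 || Z2 = 50.19 Ω.
Step 4 — Series with input arm Z1: Z_in = Z1 + (Z3 || Z2) = 50.19 - j1.814e+05 Ω = 1.814e+05∠-90.0° Ω.
Step 5 — Power factor: PF = cos(φ) = Re(Z)/|Z| = 50.19/1.814e+05 = 0.0002767.
Step 6 — Type: Im(Z) = -1.814e+05 ⇒ leading (phase φ = -90.0°).

PF = 0.0002767 (leading, φ = -90.0°)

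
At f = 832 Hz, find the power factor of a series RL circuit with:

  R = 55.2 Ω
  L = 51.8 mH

Step 1 — Angular frequency: ω = 2π·f = 2π·832 = 5228 rad/s.
Step 2 — Component impedances:
  R: Z = R = 55.2 Ω
  L: Z = jωL = j·5228·0.0518 = 0 + j270.8 Ω
Step 3 — Series combination: Z_total = R + L = 55.2 + j270.8 Ω = 276.4∠78.5° Ω.
Step 4 — Power factor: PF = cos(φ) = Re(Z)/|Z| = 55.2/276.4 = 0.1997.
Step 5 — Type: Im(Z) = 270.8 ⇒ lagging (phase φ = 78.5°).

PF = 0.1997 (lagging, φ = 78.5°)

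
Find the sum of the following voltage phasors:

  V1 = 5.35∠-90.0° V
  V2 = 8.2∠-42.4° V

Step 1 — Convert each phasor to rectangular form:
  V1 = 5.35·(cos(-90.0°) + j·sin(-90.0°)) = 0 - j5.35 V
  V2 = 8.2·(cos(-42.4°) + j·sin(-42.4°)) = 6.055 - j5.529 V
Step 2 — Sum components: V_total = 6.055 - j10.88 V.
Step 3 — Convert to polar: |V_total| = 12.45 V, ∠V_total = -60.9°.

V_total = 12.45∠-60.9° V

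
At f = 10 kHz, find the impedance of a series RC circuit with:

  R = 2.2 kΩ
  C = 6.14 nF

Step 1 — Angular frequency: ω = 2π·f = 2π·1e+04 = 6.283e+04 rad/s.
Step 2 — Component impedances:
  R: Z = R = 2200 Ω
  C: Z = 1/(jωC) = -j/(ω·C) = 0 - j2592 Ω
Step 3 — Series combination: Z_total = R + C = 2200 - j2592 Ω = 3400∠-49.7° Ω.

Z = 2200 - j2592 Ω = 3400∠-49.7° Ω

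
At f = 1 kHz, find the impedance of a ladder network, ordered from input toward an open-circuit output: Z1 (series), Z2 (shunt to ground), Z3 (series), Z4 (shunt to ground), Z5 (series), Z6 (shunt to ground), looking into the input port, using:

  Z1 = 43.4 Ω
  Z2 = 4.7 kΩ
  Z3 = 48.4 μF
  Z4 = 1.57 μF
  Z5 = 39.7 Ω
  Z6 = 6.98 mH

Step 1 — Angular frequency: ω = 2π·f = 2π·1000 = 6283 rad/s.
Step 2 — Component impedances:
  Z1: Z = R = 43.4 Ω
  Z2: Z = R = 4700 Ω
  Z3: Z = 1/(jωC) = -j/(ω·C) = 0 - j3.288 Ω
  Z4: Z = 1/(jωC) = -j/(ω·C) = 0 - j101.4 Ω
  Z5: Z = R = 39.7 Ω
  Z6: Z = jωL = j·6283·0.00698 = 0 + j43.86 Ω
Step 3 — Ladder network (open output): work backward from the far end, alternating series and parallel combinations. Z_in = 125.5 + j15.79 Ω = 126.5∠7.2° Ω.

Z = 125.5 + j15.79 Ω = 126.5∠7.2° Ω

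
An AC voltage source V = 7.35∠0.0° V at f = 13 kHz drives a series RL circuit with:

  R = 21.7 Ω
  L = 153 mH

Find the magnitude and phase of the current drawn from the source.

Step 1 — Angular frequency: ω = 2π·f = 2π·1.3e+04 = 8.168e+04 rad/s.
Step 2 — Component impedances:
  R: Z = R = 21.7 Ω
  L: Z = jωL = j·8.168e+04·0.153 = 0 + j1.25e+04 Ω
Step 3 — Series combination: Z_total = R + L = 21.7 + j1.25e+04 Ω = 1.25e+04∠89.9° Ω.
Step 4 — Source phasor: V = 7.35∠0.0° V = 7.35 V.
Step 5 — Ohm's law: I = V / Z_total = (7.35) / (21.7 + j1.25e+04) = 1.021e-06 - j0.0005881 A.
Step 6 — Convert to polar: |I| = 0.0005881 A, ∠I = -89.9°.

I = 0.0005881∠-89.9° A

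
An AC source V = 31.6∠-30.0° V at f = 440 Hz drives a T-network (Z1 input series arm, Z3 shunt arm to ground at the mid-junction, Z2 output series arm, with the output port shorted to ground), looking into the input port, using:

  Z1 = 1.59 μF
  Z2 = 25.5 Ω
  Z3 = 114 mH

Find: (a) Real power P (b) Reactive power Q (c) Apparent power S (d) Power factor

Step 1 — Angular frequency: ω = 2π·f = 2π·440 = 2765 rad/s.
Step 2 — Component impedances:
  Z1: Z = 1/(jωC) = -j/(ω·C) = 0 - j227.5 Ω
  Z2: Z = R = 25.5 Ω
  Z3: Z = jωL = j·2765·0.114 = 0 + j315.2 Ω
Step 3 — With the output port shorted to ground, the output series arm Z2 runs from the junction to ground; the shunt arm Z3 also runs from the junction to ground. They appear in parallel: Z3 || Z2 = 25.33 + j2.05 Ω.
Step 4 — Series with input arm Z1: Z_in = Z1 + (Z3 || Z2) = 25.33 - j225.4 Ω = 226.9∠-83.6° Ω.
Step 5 — Source phasor: V = 31.6∠-30.0° V = 27.37 - j15.8 V.
Step 6 — Current: I = V / Z = 0.08268 + j0.1121 A = 0.1393∠53.6° A.
Step 7 — Complex power: S = V·I* = 0.4915 - j4.374 VA.
Step 8 — Real power: P = Re(S) = 0.4915 W.
Step 9 — Reactive power: Q = Im(S) = -4.374 VAR.
Step 10 — Apparent power: |S| = 4.402 VA.
Step 11 — Power factor: PF = P/|S| = 0.1117 (leading).

(a) P = 0.4915 W  (b) Q = -4.374 VAR  (c) S = 4.402 VA  (d) PF = 0.1117 (leading)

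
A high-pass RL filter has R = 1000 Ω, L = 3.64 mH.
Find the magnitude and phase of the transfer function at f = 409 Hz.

Step 1 — Angular frequency: ω = 2π·409 = 2570 rad/s.
Step 2 — Transfer function: H(jω) = jωL/(R + jωL).
Step 3 — Numerator jωL = j·9.354; denominator R + jωL = 1000 + j9.354.
Step 4 — H = 8.749e-05 + j0.009353.
Step 5 — Magnitude: |H| = 0.009354 (-40.6 dB); phase: φ = 89.5°.

|H| = 0.009354 (-40.6 dB), φ = 89.5°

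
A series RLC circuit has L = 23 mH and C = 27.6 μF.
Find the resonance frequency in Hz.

Step 1 — Resonance condition Im(Z)=0 gives ω₀ = 1/√(LC).
Step 2 — ω₀ = 1/√(0.023·2.76e-05) = 1255 rad/s.
Step 3 — f₀ = ω₀/(2π) = 199.8 Hz.

f₀ = 199.8 Hz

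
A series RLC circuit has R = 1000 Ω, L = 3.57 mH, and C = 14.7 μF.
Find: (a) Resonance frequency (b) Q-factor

Step 1 — Resonance condition Im(Z)=0 gives ω₀ = 1/√(LC).
Step 2 — ω₀ = 1/√(0.00357·1.47e-05) = 4365 rad/s.
Step 3 — f₀ = ω₀/(2π) = 694.7 Hz.
Step 4 — Series Q: Q = ω₀L/R = 4365·0.00357/1000 = 0.01558.

(a) f₀ = 694.7 Hz  (b) Q = 0.01558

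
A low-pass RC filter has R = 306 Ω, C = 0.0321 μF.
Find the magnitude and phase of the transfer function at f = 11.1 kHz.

Step 1 — Angular frequency: ω = 2π·1.11e+04 = 6.974e+04 rad/s.
Step 2 — Transfer function: H(jω) = 1/(1 + jωRC).
Step 3 — Denominator: 1 + jωRC = 1 + j·6.974e+04·306·3.21e-08 = 1 + j0.6851.
Step 4 — H = 0.6806 - j0.4662.
Step 5 — Magnitude: |H| = 0.825 (-1.7 dB); phase: φ = -34.4°.

|H| = 0.825 (-1.7 dB), φ = -34.4°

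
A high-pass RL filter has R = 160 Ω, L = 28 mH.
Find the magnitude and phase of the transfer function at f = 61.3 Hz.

Step 1 — Angular frequency: ω = 2π·61.3 = 385.2 rad/s.
Step 2 — Transfer function: H(jω) = jωL/(R + jωL).
Step 3 — Numerator jωL = j·10.78; denominator R + jωL = 160 + j10.78.
Step 4 — H = 0.004523 + j0.0671.
Step 5 — Magnitude: |H| = 0.06725 (-23.4 dB); phase: φ = 86.1°.

|H| = 0.06725 (-23.4 dB), φ = 86.1°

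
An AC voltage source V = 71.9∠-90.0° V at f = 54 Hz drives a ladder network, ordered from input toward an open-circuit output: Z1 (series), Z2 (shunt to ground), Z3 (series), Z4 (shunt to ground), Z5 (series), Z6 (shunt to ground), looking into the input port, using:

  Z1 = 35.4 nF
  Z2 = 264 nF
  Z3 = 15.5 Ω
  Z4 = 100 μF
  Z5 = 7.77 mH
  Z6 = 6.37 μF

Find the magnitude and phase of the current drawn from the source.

Step 1 — Angular frequency: ω = 2π·f = 2π·54 = 339.3 rad/s.
Step 2 — Component impedances:
  Z1: Z = 1/(jωC) = -j/(ω·C) = 0 - j8.326e+04 Ω
  Z2: Z = 1/(jωC) = -j/(ω·C) = 0 - j1.116e+04 Ω
  Z3: Z = R = 15.5 Ω
  Z4: Z = 1/(jωC) = -j/(ω·C) = 0 - j29.47 Ω
  Z5: Z = jωL = j·339.3·0.00777 = 0 + j2.636 Ω
  Z6: Z = 1/(jωC) = -j/(ω·C) = 0 - j462.7 Ω
Step 3 — Ladder network (open output): work backward from the far end, alternating series and parallel combinations. Z_in = 15.42 - j8.329e+04 Ω = 8.329e+04∠-90.0° Ω.
Step 4 — Source phasor: V = 71.9∠-90.0° V = 0 - j71.9 V.
Step 5 — Ohm's law: I = V / Z_total = (0 - j71.9) / (15.42 - j8.329e+04) = 0.0008633 - j1.599e-07 A.
Step 6 — Convert to polar: |I| = 0.0008633 A, ∠I = -0.0°.

I = 0.0008633∠-0.0° A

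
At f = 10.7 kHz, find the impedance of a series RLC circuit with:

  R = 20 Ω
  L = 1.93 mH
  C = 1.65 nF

Step 1 — Angular frequency: ω = 2π·f = 2π·1.07e+04 = 6.723e+04 rad/s.
Step 2 — Component impedances:
  R: Z = R = 20 Ω
  L: Z = jωL = j·6.723e+04·0.00193 = 0 + j129.8 Ω
  C: Z = 1/(jωC) = -j/(ω·C) = 0 - j9015 Ω
Step 3 — Series combination: Z_total = R + L + C = 20 - j8885 Ω = 8885∠-89.9° Ω.

Z = 20 - j8885 Ω = 8885∠-89.9° Ω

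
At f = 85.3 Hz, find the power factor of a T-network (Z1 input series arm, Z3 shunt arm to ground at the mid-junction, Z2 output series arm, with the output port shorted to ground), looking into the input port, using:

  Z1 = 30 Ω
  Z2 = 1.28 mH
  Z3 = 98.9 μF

Step 1 — Angular frequency: ω = 2π·f = 2π·85.3 = 536 rad/s.
Step 2 — Component impedances:
  Z1: Z = R = 30 Ω
  Z2: Z = jωL = j·536·0.00128 = 0 + j0.686 Ω
  Z3: Z = 1/(jωC) = -j/(ω·C) = 0 - j18.87 Ω
Step 3 — With the output port shorted to ground, the output series arm Z2 runs from the junction to ground; the shunt arm Z3 also runs from the junction to ground. They appear in parallel: Z3 || Z2 = 0 + j0.7119 Ω.
Step 4 — Series with input arm Z1: Z_in = Z1 + (Z3 || Z2) = 30 + j0.7119 Ω = 30.01∠1.4° Ω.
Step 5 — Power factor: PF = cos(φ) = Re(Z)/|Z| = 30/30.01 = 0.9997.
Step 6 — Type: Im(Z) = 0.7119 ⇒ lagging (phase φ = 1.4°).

PF = 0.9997 (lagging, φ = 1.4°)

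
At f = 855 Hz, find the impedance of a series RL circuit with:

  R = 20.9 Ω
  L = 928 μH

Step 1 — Angular frequency: ω = 2π·f = 2π·855 = 5372 rad/s.
Step 2 — Component impedances:
  R: Z = R = 20.9 Ω
  L: Z = jωL = j·5372·0.000928 = 0 + j4.985 Ω
Step 3 — Series combination: Z_total = R + L = 20.9 + j4.985 Ω = 21.49∠13.4° Ω.

Z = 20.9 + j4.985 Ω = 21.49∠13.4° Ω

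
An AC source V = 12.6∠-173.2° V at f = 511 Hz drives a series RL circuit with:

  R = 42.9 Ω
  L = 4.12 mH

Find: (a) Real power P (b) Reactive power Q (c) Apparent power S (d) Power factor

Step 1 — Angular frequency: ω = 2π·f = 2π·511 = 3211 rad/s.
Step 2 — Component impedances:
  R: Z = R = 42.9 Ω
  L: Z = jωL = j·3211·0.00412 = 0 + j13.23 Ω
Step 3 — Series combination: Z_total = R + L = 42.9 + j13.23 Ω = 44.89∠17.1° Ω.
Step 4 — Source phasor: V = 12.6∠-173.2° V = -12.51 - j1.492 V.
Step 5 — Current: I = V / Z = -0.2761 + j0.05036 A = 0.2807∠169.7° A.
Step 6 — Complex power: S = V·I* = 3.379 + j1.042 VA.
Step 7 — Real power: P = Re(S) = 3.379 W.
Step 8 — Reactive power: Q = Im(S) = 1.042 VAR.
Step 9 — Apparent power: |S| = 3.536 VA.
Step 10 — Power factor: PF = P/|S| = 0.9556 (lagging).

(a) P = 3.379 W  (b) Q = 1.042 VAR  (c) S = 3.536 VA  (d) PF = 0.9556 (lagging)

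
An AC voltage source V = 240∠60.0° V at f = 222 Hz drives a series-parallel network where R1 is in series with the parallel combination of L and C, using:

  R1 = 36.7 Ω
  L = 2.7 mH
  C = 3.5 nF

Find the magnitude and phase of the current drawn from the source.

Step 1 — Angular frequency: ω = 2π·f = 2π·222 = 1395 rad/s.
Step 2 — Component impedances:
  R1: Z = R = 36.7 Ω
  L: Z = jωL = j·1395·0.0027 = 0 + j3.766 Ω
  C: Z = 1/(jωC) = -j/(ω·C) = 0 - j2.048e+05 Ω
Step 3 — Parallel branch: L || C = 1/(1/L + 1/C) = 0 + j3.766 Ω.
Step 4 — Series with R1: Z_total = R1 + (L || C) = 36.7 + j3.766 Ω = 36.89∠5.9° Ω.
Step 5 — Source phasor: V = 240∠60.0° V = 120 + j207.8 V.
Step 6 — Ohm's law: I = V / Z_total = (120 + j207.8) / (36.7 + j3.766) = 3.811 + j5.272 A.
Step 7 — Convert to polar: |I| = 6.505 A, ∠I = 54.1°.

I = 6.505∠54.1° A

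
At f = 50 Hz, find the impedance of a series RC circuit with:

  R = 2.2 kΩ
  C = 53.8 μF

Step 1 — Angular frequency: ω = 2π·f = 2π·50 = 314.2 rad/s.
Step 2 — Component impedances:
  R: Z = R = 2200 Ω
  C: Z = 1/(jωC) = -j/(ω·C) = 0 - j59.17 Ω
Step 3 — Series combination: Z_total = R + C = 2200 - j59.17 Ω = 2201∠-1.5° Ω.

Z = 2200 - j59.17 Ω = 2201∠-1.5° Ω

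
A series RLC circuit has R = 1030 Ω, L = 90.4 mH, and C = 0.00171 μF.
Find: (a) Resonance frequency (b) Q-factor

Step 1 — Resonance condition Im(Z)=0 gives ω₀ = 1/√(LC).
Step 2 — ω₀ = 1/√(0.0904·1.71e-09) = 8.043e+04 rad/s.
Step 3 — f₀ = ω₀/(2π) = 1.28e+04 Hz.
Step 4 — Series Q: Q = ω₀L/R = 8.043e+04·0.0904/1030 = 7.059.

(a) f₀ = 1.28e+04 Hz  (b) Q = 7.059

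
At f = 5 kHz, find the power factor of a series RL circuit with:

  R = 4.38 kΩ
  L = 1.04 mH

Step 1 — Angular frequency: ω = 2π·f = 2π·5000 = 3.142e+04 rad/s.
Step 2 — Component impedances:
  R: Z = R = 4380 Ω
  L: Z = jωL = j·3.142e+04·0.00104 = 0 + j32.67 Ω
Step 3 — Series combination: Z_total = R + L = 4380 + j32.67 Ω = 4380∠0.4° Ω.
Step 4 — Power factor: PF = cos(φ) = Re(Z)/|Z| = 4380/4380 = 1.
Step 5 — Type: Im(Z) = 32.67 ⇒ lagging (phase φ = 0.4°).

PF = 1 (lagging, φ = 0.4°)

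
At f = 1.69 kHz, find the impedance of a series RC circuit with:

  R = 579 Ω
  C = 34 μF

Step 1 — Angular frequency: ω = 2π·f = 2π·1690 = 1.062e+04 rad/s.
Step 2 — Component impedances:
  R: Z = R = 579 Ω
  C: Z = 1/(jωC) = -j/(ω·C) = 0 - j2.77 Ω
Step 3 — Series combination: Z_total = R + C = 579 - j2.77 Ω = 579∠-0.3° Ω.

Z = 579 - j2.77 Ω = 579∠-0.3° Ω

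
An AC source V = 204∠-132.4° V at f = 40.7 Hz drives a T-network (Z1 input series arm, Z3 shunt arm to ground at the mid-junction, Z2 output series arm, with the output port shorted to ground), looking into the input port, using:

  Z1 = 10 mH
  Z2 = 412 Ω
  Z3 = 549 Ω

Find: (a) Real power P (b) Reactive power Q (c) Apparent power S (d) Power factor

Step 1 — Angular frequency: ω = 2π·f = 2π·40.7 = 255.7 rad/s.
Step 2 — Component impedances:
  Z1: Z = jωL = j·255.7·0.01 = 0 + j2.557 Ω
  Z2: Z = R = 412 Ω
  Z3: Z = R = 549 Ω
Step 3 — With the output port shorted to ground, the output series arm Z2 runs from the junction to ground; the shunt arm Z3 also runs from the junction to ground. They appear in parallel: Z3 || Z2 = 235.4 Ω.
Step 4 — Series with input arm Z1: Z_in = Z1 + (Z3 || Z2) = 235.4 + j2.557 Ω = 235.4∠0.6° Ω.
Step 5 — Source phasor: V = 204∠-132.4° V = -137.6 - j150.6 V.
Step 6 — Current: I = V / Z = -0.5913 - j0.6336 A = 0.8667∠-133.0° A.
Step 7 — Complex power: S = V·I* = 176.8 + j1.921 VA.
Step 8 — Real power: P = Re(S) = 176.8 W.
Step 9 — Reactive power: Q = Im(S) = 1.921 VAR.
Step 10 — Apparent power: |S| = 176.8 VA.
Step 11 — Power factor: PF = P/|S| = 0.9999 (lagging).

(a) P = 176.8 W  (b) Q = 1.921 VAR  (c) S = 176.8 VA  (d) PF = 0.9999 (lagging)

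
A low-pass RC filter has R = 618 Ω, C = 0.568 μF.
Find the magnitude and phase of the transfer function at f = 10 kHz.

Step 1 — Angular frequency: ω = 2π·1e+04 = 6.283e+04 rad/s.
Step 2 — Transfer function: H(jω) = 1/(1 + jωRC).
Step 3 — Denominator: 1 + jωRC = 1 + j·6.283e+04·618·5.68e-07 = 1 + j22.06.
Step 4 — H = 0.002052 - j0.04525.
Step 5 — Magnitude: |H| = 0.04529 (-26.9 dB); phase: φ = -87.4°.

|H| = 0.04529 (-26.9 dB), φ = -87.4°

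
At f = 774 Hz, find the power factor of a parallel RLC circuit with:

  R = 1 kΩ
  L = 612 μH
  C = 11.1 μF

Step 1 — Angular frequency: ω = 2π·f = 2π·774 = 4863 rad/s.
Step 2 — Component impedances:
  R: Z = R = 1000 Ω
  L: Z = jωL = j·4863·0.000612 = 0 + j2.976 Ω
  C: Z = 1/(jωC) = -j/(ω·C) = 0 - j18.52 Ω
Step 3 — Parallel combination: 1/Z_total = 1/R + 1/L + 1/C; Z_total = 0.01257 + j3.546 Ω = 3.546∠89.8° Ω.
Step 4 — Power factor: PF = cos(φ) = Re(Z)/|Z| = 0.012574/3.546 = 0.003546.
Step 5 — Type: Im(Z) = 3.546 ⇒ lagging (phase φ = 89.8°).

PF = 0.003546 (lagging, φ = 89.8°)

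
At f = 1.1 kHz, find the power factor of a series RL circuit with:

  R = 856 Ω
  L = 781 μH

Step 1 — Angular frequency: ω = 2π·f = 2π·1100 = 6912 rad/s.
Step 2 — Component impedances:
  R: Z = R = 856 Ω
  L: Z = jωL = j·6912·0.000781 = 0 + j5.398 Ω
Step 3 — Series combination: Z_total = R + L = 856 + j5.398 Ω = 856∠0.4° Ω.
Step 4 — Power factor: PF = cos(φ) = Re(Z)/|Z| = 856/856 = 1.
Step 5 — Type: Im(Z) = 5.398 ⇒ lagging (phase φ = 0.4°).

PF = 1 (lagging, φ = 0.4°)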